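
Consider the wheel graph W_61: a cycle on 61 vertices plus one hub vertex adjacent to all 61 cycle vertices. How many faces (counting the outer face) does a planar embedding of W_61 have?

W_61 has V = 61 + 1 = 62 vertices and E = 2·61 = 122 edges.
By Euler's formula F = 2 − V + E = 2 − 62 + 122 = 62.

62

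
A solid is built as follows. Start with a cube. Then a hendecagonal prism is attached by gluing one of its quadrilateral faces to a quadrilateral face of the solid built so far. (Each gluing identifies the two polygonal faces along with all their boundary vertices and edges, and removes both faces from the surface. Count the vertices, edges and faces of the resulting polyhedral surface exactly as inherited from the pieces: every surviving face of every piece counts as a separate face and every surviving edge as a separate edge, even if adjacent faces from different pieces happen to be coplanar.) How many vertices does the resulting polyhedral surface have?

A cube: V=8, E=12, F=6.
Attach a hendecagonal prism (V=22, E=33, F=13) along a 4-gon: merge 4 vertices and 4 edges, delete both glued faces → V=26, E=41, F=17.
Check: V − E + F = 26 − 41 + 17 = 2.

26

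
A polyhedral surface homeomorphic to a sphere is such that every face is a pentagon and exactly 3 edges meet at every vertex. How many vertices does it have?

20

Each face has 5 edges and each edge borders two faces, so 2E = 5F.
Each vertex has degree 3, so 3V = 2E and hence V = 5F/3.
Euler: V − E + F = 2 ⇒ (5F/3) − (5F/2) + F = 2.
Multiply by 6: (10 − 15 + 6)F = 12, i.e. 1F = 12.
So F = 12, E = 5·12/2 = 30, V = 5·12/3 = 20.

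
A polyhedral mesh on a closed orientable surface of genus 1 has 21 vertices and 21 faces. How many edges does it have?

42

For a closed orientable surface of genus 1, χ = 2 − 2·1 = 0.
E = V + F − (0) = 21 + 21 − (0) = 42.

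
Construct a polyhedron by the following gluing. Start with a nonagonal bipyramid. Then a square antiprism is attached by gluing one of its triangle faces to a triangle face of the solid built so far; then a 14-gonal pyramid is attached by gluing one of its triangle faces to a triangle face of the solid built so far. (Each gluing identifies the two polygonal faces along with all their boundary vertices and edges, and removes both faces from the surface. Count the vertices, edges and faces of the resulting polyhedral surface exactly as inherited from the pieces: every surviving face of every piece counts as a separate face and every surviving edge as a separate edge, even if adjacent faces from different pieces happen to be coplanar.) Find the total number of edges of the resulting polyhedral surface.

65

A nonagonal bipyramid: V=11, E=27, F=18.
Attach a square antiprism (V=8, E=16, F=10) along a 3-gon: merge 3 vertices and 3 edges, delete both glued faces → V=16, E=40, F=26.
Attach a 14-gonal pyramid (V=15, E=28, F=15) along a 3-gon: merge 3 vertices and 3 edges, delete both glued faces → V=28, E=65, F=39.
Check: V − E + F = 28 − 65 + 39 = 2.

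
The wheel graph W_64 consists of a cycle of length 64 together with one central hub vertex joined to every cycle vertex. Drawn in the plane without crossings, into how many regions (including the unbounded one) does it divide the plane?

65

W_64 has V = 64 + 1 = 65 vertices and E = 2·64 = 128 edges.
By Euler's formula F = 2 − V + E = 2 − 65 + 128 = 65.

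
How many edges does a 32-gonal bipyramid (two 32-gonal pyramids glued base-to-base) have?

96

A bipyramid over an n-gon has 2n triangular faces and n + 2 vertices: V = 32 + 2 = 34, E = 3·32 = 96, F = 2·32 = 64.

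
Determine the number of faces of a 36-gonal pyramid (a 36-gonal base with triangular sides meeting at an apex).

A pyramid on an n-gon base has one n-gon and n triangles: V = 36 + 1 = 37, E = 2·36 = 72, F = 36 + 1 = 37.

37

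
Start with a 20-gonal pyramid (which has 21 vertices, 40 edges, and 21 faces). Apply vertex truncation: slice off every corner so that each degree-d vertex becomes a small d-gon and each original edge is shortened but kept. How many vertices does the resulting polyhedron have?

Truncation replaces each original edge-end by a new vertex, so V′ = 2E = 80.
Each original edge survives, and each old vertex of degree d contributes d new edges; summing degrees gives Σd = 2E, so E′ = E + 2E = 3E = 120.
Each original face survives and each original vertex becomes one new face: F′ = F + V = 42.

80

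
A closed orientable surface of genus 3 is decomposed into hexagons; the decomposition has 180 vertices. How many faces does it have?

χ = 2 − 2·3 = -4, and every face is a hexagon so 6F = 2E.
V − E + F = -4 with E = 6F/2 gives 180 − (6/2 − 1)·F = -4, so F = 92 and E = 276.

92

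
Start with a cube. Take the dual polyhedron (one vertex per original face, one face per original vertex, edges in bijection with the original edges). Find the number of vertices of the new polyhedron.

The base solid has V = 8, E = 12, F = 6.
The dual swaps V and F and preserves E: V′ = F = 6, E′ = E = 12, F′ = V = 8.

6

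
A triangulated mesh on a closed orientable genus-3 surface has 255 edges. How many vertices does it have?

χ = 2 − 2·3 = -4, and every face is a triangle so 3F = 2E.
F = 2E/3 = 170. Then V = -4 + E − F = -4 + 255 − 170 = 81.

81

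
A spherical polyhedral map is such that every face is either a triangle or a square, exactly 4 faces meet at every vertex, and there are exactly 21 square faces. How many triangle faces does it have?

Let x be the number of triangles; then F = 21 + x.
Edge–face incidences: 2E = 4·21 + 3·x = 84 + 3x.
Every vertex has degree 4, so 4V = 2E.
Euler: V − E + F = 2 ⇒ (2E)/4 − E + (21 + x) = 2.
Multiply by 8: 2·(2E) − 4·(2E) + 8·(21 + x) = 16, i.e. 168 + 8x − 2·(84 + 3x) = 16.
Collecting terms: 2x = 16, so x = 8.
Then 2E = 84 + 3·8 = 108, so E = 54, V = 2E/4 = 27, F = 21 + 8 = 29.

8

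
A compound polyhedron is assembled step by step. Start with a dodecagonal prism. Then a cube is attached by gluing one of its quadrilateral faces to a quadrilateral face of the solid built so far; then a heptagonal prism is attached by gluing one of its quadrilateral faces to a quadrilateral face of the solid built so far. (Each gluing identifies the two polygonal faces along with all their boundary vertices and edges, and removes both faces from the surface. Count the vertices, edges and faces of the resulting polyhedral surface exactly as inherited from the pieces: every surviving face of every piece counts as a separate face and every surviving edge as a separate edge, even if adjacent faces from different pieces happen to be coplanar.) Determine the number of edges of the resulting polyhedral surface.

61

A dodecagonal prism: V=24, E=36, F=14.
Attach a cube (V=8, E=12, F=6) along a 4-gon: merge 4 vertices and 4 edges, delete both glued faces → V=28, E=44, F=18.
Attach a heptagonal prism (V=14, E=21, F=9) along a 4-gon: merge 4 vertices and 4 edges, delete both glued faces → V=38, E=61, F=25.
Check: V − E + F = 38 − 61 + 25 = 2.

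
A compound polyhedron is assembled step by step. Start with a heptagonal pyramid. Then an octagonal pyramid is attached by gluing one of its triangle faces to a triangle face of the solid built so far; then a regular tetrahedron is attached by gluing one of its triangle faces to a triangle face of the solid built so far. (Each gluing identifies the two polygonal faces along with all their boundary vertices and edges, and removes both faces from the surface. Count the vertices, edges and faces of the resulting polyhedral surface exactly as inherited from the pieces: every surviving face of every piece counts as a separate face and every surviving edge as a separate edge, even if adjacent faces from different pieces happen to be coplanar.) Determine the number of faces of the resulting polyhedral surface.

A heptagonal pyramid: V=8, E=14, F=8.
Attach an octagonal pyramid (V=9, E=16, F=9) along a 3-gon: merge 3 vertices and 3 edges, delete both glued faces → V=14, E=27, F=15.
Attach a regular tetrahedron (V=4, E=6, F=4) along a 3-gon: merge 3 vertices and 3 edges, delete both glued faces → V=15, E=30, F=17.
Check: V − E + F = 15 − 30 + 17 = 2.

17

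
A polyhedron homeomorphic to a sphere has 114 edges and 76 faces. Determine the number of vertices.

40

Here V − E + F = 2.
V = 2 + E − F = 2 + 114 − 76 = 40.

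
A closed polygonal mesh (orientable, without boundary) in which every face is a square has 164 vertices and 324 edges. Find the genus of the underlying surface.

Every face is a square and each edge borders two faces, so 4F = 2·324, giving F = 162.
χ = V − E + F = 164 − 324 + 162 = 2.
For a closed orientable surface χ = 2 − 2g, so g = (2 − (2))/2 = 0.

0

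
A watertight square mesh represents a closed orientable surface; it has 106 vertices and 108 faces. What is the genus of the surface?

Every face is a square, so 2E = 4·108 = 432, giving E = 216.
χ = V − E + F = 106 − 216 + 108 = -2.
For a closed orientable surface χ = 2 − 2g, so g = (2 − (-2))/2 = 2.

2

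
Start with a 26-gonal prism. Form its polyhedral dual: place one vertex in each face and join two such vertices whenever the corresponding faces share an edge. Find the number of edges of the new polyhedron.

78

The base solid has V = 52, E = 78, F = 28.
The dual swaps V and F and preserves E: V′ = F = 28, E′ = E = 78, F′ = V = 52.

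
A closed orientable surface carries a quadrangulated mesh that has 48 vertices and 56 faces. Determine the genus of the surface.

Every face is a square, so 2E = 4·56 = 224, giving E = 112.
χ = V − E + F = 48 − 112 + 56 = -8.
For a closed orientable surface χ = 2 − 2g, so g = (2 − (-8))/2 = 5.

5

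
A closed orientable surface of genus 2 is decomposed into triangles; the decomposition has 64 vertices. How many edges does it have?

χ = 2 − 2·2 = -2, and every face is a triangle so 3F = 2E.
V − E + F = -2 with E = 3F/2 gives 64 − (3/2 − 1)·F = -2, so F = 132 and E = 198.

198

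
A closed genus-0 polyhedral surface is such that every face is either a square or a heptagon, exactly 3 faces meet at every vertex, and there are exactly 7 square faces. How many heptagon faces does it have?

Let x be the number of heptagons; then F = 7 + x.
Edge–face incidences: 2E = 4·7 + 7·x = 28 + 7x.
Every vertex has degree 3, so 3V = 2E.
Euler: V − E + F = 2 ⇒ (2E)/3 − E + (7 + x) = 2.
Multiply by 6: 2·(2E) − 3·(2E) + 6·(7 + x) = 12, i.e. 42 + 6x − (28 + 7x) = 12.
Collecting terms: −x + 14 = 12, so −x = −2, so x = 2.
Then 2E = 28 + 7·2 = 42, so E = 21, V = 2E/3 = 14, F = 7 + 2 = 9.

2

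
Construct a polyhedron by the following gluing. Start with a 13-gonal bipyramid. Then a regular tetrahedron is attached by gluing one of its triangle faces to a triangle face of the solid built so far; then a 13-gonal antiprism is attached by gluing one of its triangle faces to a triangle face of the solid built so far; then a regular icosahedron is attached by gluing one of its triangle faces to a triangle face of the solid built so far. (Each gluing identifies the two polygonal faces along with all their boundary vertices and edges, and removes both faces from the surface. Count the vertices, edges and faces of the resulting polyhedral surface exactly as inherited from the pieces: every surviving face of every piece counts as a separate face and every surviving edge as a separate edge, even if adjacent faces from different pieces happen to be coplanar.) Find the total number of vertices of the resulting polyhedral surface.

48

A 13-gonal bipyramid: V=15, E=39, F=26.
Attach a regular tetrahedron (V=4, E=6, F=4) along a 3-gon: merge 3 vertices and 3 edges, delete both glued faces → V=16, E=42, F=28.
Attach a 13-gonal antiprism (V=26, E=52, F=28) along a 3-gon: merge 3 vertices and 3 edges, delete both glued faces → V=39, E=91, F=54.
Attach a regular icosahedron (V=12, E=30, F=20) along a 3-gon: merge 3 vertices and 3 edges, delete both glued faces → V=48, E=118, F=72.
Check: V − E + F = 48 − 118 + 72 = 2.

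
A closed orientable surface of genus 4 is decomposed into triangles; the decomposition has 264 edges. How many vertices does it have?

χ = 2 − 2·4 = -6, and every face is a triangle so 3F = 2E.
F = 2E/3 = 176. Then V = -6 + E − F = -6 + 264 − 176 = 82.

82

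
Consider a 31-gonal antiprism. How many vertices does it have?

62

An antiprism on an n-gon has two n-gon caps and 2n triangles: V = 2·31 = 62, E = 4·31 = 124, F = 2·31 + 2 = 64.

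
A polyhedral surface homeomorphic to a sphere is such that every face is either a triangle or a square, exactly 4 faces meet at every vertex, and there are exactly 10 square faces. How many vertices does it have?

Let x be the number of triangles; then F = 10 + x.
Edge–face incidences: 2E = 4·10 + 3·x = 40 + 3x.
Every vertex has degree 4, so 4V = 2E.
Euler: V − E + F = 2 ⇒ (2E)/4 − E + (10 + x) = 2.
Multiply by 8: 2·(2E) − 4·(2E) + 8·(10 + x) = 16, i.e. 80 + 8x − 2·(40 + 3x) = 16.
Collecting terms: 2x = 16, so x = 8.
Then 2E = 40 + 3·8 = 64, so E = 32, V = 2E/4 = 16, F = 10 + 8 = 18.

16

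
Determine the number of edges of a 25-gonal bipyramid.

75

A bipyramid over an n-gon has 2n triangular faces and n + 2 vertices: V = 25 + 2 = 27, E = 3·25 = 75, F = 2·25 = 50.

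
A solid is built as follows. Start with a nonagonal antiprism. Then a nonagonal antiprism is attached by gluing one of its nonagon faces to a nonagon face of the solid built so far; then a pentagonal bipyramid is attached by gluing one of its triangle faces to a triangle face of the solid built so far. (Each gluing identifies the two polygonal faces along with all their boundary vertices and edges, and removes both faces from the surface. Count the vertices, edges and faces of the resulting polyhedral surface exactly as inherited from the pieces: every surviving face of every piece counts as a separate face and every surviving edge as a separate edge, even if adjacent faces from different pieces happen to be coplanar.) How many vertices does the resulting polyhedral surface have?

31

A nonagonal antiprism: V=18, E=36, F=20.
Attach a nonagonal antiprism (V=18, E=36, F=20) along a 9-gon: merge 9 vertices and 9 edges, delete both glued faces → V=27, E=63, F=38.
Attach a pentagonal bipyramid (V=7, E=15, F=10) along a 3-gon: merge 3 vertices and 3 edges, delete both glued faces → V=31, E=75, F=46.
Check: V − E + F = 31 − 75 + 46 = 2.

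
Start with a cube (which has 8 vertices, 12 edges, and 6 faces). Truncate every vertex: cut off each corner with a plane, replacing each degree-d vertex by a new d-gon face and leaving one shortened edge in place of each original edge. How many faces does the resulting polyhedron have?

14

Truncation replaces each original edge-end by a new vertex, so V′ = 2E = 24.
Each original edge survives, and each old vertex of degree d contributes d new edges; summing degrees gives Σd = 2E, so E′ = E + 2E = 3E = 36.
Each original face survives and each original vertex becomes one new face: F′ = F + V = 14.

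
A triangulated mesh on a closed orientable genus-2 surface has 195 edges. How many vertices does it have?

χ = 2 − 2·2 = -2, and every face is a triangle so 3F = 2E.
F = 2E/3 = 130. Then V = -2 + E − F = -2 + 195 − 130 = 63.

63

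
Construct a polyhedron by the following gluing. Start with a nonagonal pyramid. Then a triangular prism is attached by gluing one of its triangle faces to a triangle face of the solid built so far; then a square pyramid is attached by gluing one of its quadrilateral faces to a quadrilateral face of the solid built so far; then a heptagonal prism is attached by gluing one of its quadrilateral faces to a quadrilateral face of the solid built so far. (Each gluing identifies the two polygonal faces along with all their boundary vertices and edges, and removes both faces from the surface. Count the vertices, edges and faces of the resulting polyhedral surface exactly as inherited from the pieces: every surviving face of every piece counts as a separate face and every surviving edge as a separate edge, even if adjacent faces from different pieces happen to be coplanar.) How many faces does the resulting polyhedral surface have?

A nonagonal pyramid: V=10, E=18, F=10.
Attach a triangular prism (V=6, E=9, F=5) along a 3-gon: merge 3 vertices and 3 edges, delete both glued faces → V=13, E=24, F=13.
Attach a square pyramid (V=5, E=8, F=5) along a 4-gon: merge 4 vertices and 4 edges, delete both glued faces → V=14, E=28, F=16.
Attach a heptagonal prism (V=14, E=21, F=9) along a 4-gon: merge 4 vertices and 4 edges, delete both glued faces → V=24, E=45, F=23.
Check: V − E + F = 24 − 45 + 23 = 2.

23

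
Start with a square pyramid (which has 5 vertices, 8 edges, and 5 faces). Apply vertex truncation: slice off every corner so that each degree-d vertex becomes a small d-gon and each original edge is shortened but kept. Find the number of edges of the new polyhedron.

24

Truncation replaces each original edge-end by a new vertex, so V′ = 2E = 16.
Each original edge survives, and each old vertex of degree d contributes d new edges; summing degrees gives Σd = 2E, so E′ = E + 2E = 3E = 24.
Each original face survives and each original vertex becomes one new face: F′ = F + V = 10.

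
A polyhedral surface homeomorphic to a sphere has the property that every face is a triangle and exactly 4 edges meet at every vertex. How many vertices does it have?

Each face has 3 edges and each edge borders two faces, so 2E = 3F.
Each vertex has degree 4, so 4V = 2E and hence V = 3F/4.
Euler: V − E + F = 2 ⇒ (3F/4) − (3F/2) + F = 2.
Multiply by 8: (6 − 12 + 8)F = 16, i.e. 2F = 16.
So F = 8, E = 3·8/2 = 12, V = 3·8/4 = 6.

6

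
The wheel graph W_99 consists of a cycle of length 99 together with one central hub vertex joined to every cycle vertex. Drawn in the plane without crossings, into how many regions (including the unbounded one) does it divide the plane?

W_99 has V = 99 + 1 = 100 vertices and E = 2·99 = 198 edges.
By Euler's formula F = 2 − V + E = 2 − 100 + 198 = 100.

100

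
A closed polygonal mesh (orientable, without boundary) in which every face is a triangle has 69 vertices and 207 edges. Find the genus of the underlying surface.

1

Every face is a triangle and each edge borders two faces, so 3F = 2·207, giving F = 138.
χ = V − E + F = 69 − 207 + 138 = 0.
For a closed orientable surface χ = 2 − 2g, so g = (2 − (0))/2 = 1.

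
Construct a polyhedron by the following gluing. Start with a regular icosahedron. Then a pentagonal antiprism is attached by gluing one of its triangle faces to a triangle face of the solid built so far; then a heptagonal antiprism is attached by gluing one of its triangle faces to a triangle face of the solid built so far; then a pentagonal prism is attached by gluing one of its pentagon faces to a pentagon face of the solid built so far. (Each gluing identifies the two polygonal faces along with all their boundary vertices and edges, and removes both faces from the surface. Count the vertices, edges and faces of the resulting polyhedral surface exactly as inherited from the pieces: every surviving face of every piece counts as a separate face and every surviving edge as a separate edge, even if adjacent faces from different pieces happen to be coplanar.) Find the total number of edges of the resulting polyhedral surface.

82

A regular icosahedron: V=12, E=30, F=20.
Attach a pentagonal antiprism (V=10, E=20, F=12) along a 3-gon: merge 3 vertices and 3 edges, delete both glued faces → V=19, E=47, F=30.
Attach a heptagonal antiprism (V=14, E=28, F=16) along a 3-gon: merge 3 vertices and 3 edges, delete both glued faces → V=30, E=72, F=44.
Attach a pentagonal prism (V=10, E=15, F=7) along a 5-gon: merge 5 vertices and 5 edges, delete both glued faces → V=35, E=82, F=49.
Check: V − E + F = 35 − 82 + 49 = 2.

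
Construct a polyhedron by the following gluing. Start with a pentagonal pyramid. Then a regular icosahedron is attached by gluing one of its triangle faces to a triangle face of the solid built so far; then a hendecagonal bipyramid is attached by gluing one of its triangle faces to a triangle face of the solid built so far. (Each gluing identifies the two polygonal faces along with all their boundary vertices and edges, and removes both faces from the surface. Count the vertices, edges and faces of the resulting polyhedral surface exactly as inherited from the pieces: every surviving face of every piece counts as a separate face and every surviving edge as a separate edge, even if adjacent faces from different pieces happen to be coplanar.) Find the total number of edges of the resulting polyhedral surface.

A pentagonal pyramid: V=6, E=10, F=6.
Attach a regular icosahedron (V=12, E=30, F=20) along a 3-gon: merge 3 vertices and 3 edges, delete both glued faces → V=15, E=37, F=24.
Attach a hendecagonal bipyramid (V=13, E=33, F=22) along a 3-gon: merge 3 vertices and 3 edges, delete both glued faces → V=25, E=67, F=44.
Check: V − E + F = 25 − 67 + 44 = 2.

67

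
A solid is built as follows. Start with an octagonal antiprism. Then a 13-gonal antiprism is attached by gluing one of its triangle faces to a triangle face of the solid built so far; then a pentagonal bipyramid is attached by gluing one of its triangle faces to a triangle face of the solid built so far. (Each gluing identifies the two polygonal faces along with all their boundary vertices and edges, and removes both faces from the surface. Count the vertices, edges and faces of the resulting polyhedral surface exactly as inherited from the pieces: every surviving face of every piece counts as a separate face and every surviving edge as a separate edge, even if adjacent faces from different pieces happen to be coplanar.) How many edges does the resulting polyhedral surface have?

93

An octagonal antiprism: V=16, E=32, F=18.
Attach a 13-gonal antiprism (V=26, E=52, F=28) along a 3-gon: merge 3 vertices and 3 edges, delete both glued faces → V=39, E=81, F=44.
Attach a pentagonal bipyramid (V=7, E=15, F=10) along a 3-gon: merge 3 vertices and 3 edges, delete both glued faces → V=43, E=93, F=52.
Check: V − E + F = 43 − 93 + 52 = 2.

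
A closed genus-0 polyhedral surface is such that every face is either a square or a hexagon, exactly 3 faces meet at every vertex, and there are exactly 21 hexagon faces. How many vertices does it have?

50

Let x be the number of squares; then F = 21 + x.
Edge–face incidences: 2E = 6·21 + 4·x = 126 + 4x.
Every vertex has degree 3, so 3V = 2E.
Euler: V − E + F = 2 ⇒ (2E)/3 − E + (21 + x) = 2.
Multiply by 6: 2·(2E) − 3·(2E) + 6·(21 + x) = 12, i.e. 126 + 6x − (126 + 4x) = 12.
Collecting terms: 2x = 12, so x = 6.
Then 2E = 126 + 4·6 = 150, so E = 75, V = 2E/3 = 50, F = 21 + 6 = 27.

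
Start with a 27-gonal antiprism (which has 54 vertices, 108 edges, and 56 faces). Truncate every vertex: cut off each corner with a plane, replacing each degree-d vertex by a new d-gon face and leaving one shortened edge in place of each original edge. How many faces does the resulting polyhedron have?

Truncation replaces each original edge-end by a new vertex, so V′ = 2E = 216.
Each original edge survives, and each old vertex of degree d contributes d new edges; summing degrees gives Σd = 2E, so E′ = E + 2E = 3E = 324.
Each original face survives and each original vertex becomes one new face: F′ = F + V = 110.

110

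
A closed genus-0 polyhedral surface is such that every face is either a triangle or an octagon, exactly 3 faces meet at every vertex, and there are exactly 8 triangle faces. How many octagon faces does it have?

6

Let x be the number of octagons; then F = 8 + x.
Edge–face incidences: 2E = 3·8 + 8·x = 24 + 8x.
Every vertex has degree 3, so 3V = 2E.
Euler: V − E + F = 2 ⇒ (2E)/3 − E + (8 + x) = 2.
Multiply by 6: 2·(2E) − 3·(2E) + 6·(8 + x) = 12, i.e. 48 + 6x − (24 + 8x) = 12.
Collecting terms: −2x + 24 = 12, so −2x = −12, so x = 6.
Then 2E = 24 + 8·6 = 72, so E = 36, V = 2E/3 = 24, F = 8 + 6 = 14.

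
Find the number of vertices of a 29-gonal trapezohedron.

The n-trapezohedron (dual of the n-antiprism) has V = 2·29 + 2 = 60, E = 4·29 = 116, F = 2·29 = 58.

60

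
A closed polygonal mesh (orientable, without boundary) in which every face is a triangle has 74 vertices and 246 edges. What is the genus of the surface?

5

Every face is a triangle and each edge borders two faces, so 3F = 2·246, giving F = 164.
χ = V − E + F = 74 − 246 + 164 = -8.
For a closed orientable surface χ = 2 − 2g, so g = (2 − (-8))/2 = 5.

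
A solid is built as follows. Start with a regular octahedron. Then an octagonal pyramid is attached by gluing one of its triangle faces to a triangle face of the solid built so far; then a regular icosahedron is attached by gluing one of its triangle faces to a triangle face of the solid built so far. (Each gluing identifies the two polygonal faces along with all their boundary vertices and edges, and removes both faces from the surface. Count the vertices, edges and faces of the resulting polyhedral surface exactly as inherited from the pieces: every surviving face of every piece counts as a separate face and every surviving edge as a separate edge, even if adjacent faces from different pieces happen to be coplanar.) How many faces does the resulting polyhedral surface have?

A regular octahedron: V=6, E=12, F=8.
Attach an octagonal pyramid (V=9, E=16, F=9) along a 3-gon: merge 3 vertices and 3 edges, delete both glued faces → V=12, E=25, F=15.
Attach a regular icosahedron (V=12, E=30, F=20) along a 3-gon: merge 3 vertices and 3 edges, delete both glued faces → V=21, E=52, F=33.
Check: V − E + F = 21 − 52 + 33 = 2.

33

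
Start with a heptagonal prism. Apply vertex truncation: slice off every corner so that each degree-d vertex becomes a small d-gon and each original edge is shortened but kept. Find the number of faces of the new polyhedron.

The base solid has V = 14, E = 21, F = 9.
Truncation replaces each original edge-end by a new vertex, so V′ = 2E = 42.
Each original edge survives, and each old vertex of degree d contributes d new edges; summing degrees gives Σd = 2E, so E′ = E + 2E = 3E = 63.
Each original face survives and each original vertex becomes one new face: F′ = F + V = 23.

23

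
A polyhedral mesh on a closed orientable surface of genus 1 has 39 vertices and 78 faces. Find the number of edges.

117

For a closed orientable surface of genus 1, χ = 2 − 2·1 = 0.
E = V + F − (0) = 39 + 78 − (0) = 117.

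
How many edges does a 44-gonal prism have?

A prism on an n-gon has two n-gon bases and n rectangular sides: V = 2·44 = 88, E = 3·44 = 132, F = 44 + 2 = 46.
Check: V − E + F = 88 − 132 + 46 = 2.

132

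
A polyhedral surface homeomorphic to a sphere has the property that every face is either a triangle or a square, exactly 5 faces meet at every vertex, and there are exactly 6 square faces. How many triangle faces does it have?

Let x be the number of triangles; then F = 6 + x.
Edge–face incidences: 2E = 4·6 + 3·x = 24 + 3x.
Every vertex has degree 5, so 5V = 2E.
Euler: V − E + F = 2 ⇒ (2E)/5 − E + (6 + x) = 2.
Multiply by 10: 2·(2E) − 5·(2E) + 10·(6 + x) = 20, i.e. 60 + 10x − 3·(24 + 3x) = 20.
Collecting terms: x − 12 = 20, so x = 32.
Then 2E = 24 + 3·32 = 120, so E = 60, V = 2E/5 = 24, F = 6 + 32 = 38.

32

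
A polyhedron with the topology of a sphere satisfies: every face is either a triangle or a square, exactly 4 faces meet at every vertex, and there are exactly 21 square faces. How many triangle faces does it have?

Let x be the number of triangles; then F = 21 + x.
Edge–face incidences: 2E = 4·21 + 3·x = 84 + 3x.
Every vertex has degree 4, so 4V = 2E.
Euler: V − E + F = 2 ⇒ (2E)/4 − E + (21 + x) = 2.
Multiply by 8: 2·(2E) − 4·(2E) + 8·(21 + x) = 16, i.e. 168 + 8x − 2·(84 + 3x) = 16.
Collecting terms: 2x = 16, so x = 8.
Then 2E = 84 + 3·8 = 108, so E = 54, V = 2E/4 = 27, F = 21 + 8 = 29.

8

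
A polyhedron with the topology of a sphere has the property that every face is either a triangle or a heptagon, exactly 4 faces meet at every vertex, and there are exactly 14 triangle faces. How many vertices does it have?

Let x be the number of heptagons; then F = 14 + x.
Edge–face incidences: 2E = 3·14 + 7·x = 42 + 7x.
Every vertex has degree 4, so 4V = 2E.
Euler: V − E + F = 2 ⇒ (2E)/4 − E + (14 + x) = 2.
Multiply by 8: 2·(2E) − 4·(2E) + 8·(14 + x) = 16, i.e. 112 + 8x − 2·(42 + 7x) = 16.
Collecting terms: −6x + 28 = 16, so −6x = −12, so x = 2.
Then 2E = 42 + 7·2 = 56, so E = 28, V = 2E/4 = 14, F = 14 + 2 = 16.

14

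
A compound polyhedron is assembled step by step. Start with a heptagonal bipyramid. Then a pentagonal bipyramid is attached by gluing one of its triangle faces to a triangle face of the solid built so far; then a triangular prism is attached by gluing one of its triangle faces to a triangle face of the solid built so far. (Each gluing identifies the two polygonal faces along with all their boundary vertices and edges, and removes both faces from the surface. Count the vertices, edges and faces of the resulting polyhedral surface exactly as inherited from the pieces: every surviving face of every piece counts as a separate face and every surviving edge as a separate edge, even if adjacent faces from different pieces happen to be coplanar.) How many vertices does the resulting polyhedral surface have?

16

A heptagonal bipyramid: V=9, E=21, F=14.
Attach a pentagonal bipyramid (V=7, E=15, F=10) along a 3-gon: merge 3 vertices and 3 edges, delete both glued faces → V=13, E=33, F=22.
Attach a triangular prism (V=6, E=9, F=5) along a 3-gon: merge 3 vertices and 3 edges, delete both glued faces → V=16, E=39, F=25.
Check: V − E + F = 16 − 39 + 25 = 2.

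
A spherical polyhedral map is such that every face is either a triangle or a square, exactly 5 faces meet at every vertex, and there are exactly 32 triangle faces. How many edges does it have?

Let x be the number of squares; then F = 32 + x.
Edge–face incidences: 2E = 3·32 + 4·x = 96 + 4x.
Every vertex has degree 5, so 5V = 2E.
Euler: V − E + F = 2 ⇒ (2E)/5 − E + (32 + x) = 2.
Multiply by 10: 2·(2E) − 5·(2E) + 10·(32 + x) = 20, i.e. 320 + 10x − 3·(96 + 4x) = 20.
Collecting terms: −2x + 32 = 20, so −2x = −12, so x = 6.
Then 2E = 96 + 4·6 = 120, so E = 60, V = 2E/5 = 24, F = 32 + 6 = 38.

60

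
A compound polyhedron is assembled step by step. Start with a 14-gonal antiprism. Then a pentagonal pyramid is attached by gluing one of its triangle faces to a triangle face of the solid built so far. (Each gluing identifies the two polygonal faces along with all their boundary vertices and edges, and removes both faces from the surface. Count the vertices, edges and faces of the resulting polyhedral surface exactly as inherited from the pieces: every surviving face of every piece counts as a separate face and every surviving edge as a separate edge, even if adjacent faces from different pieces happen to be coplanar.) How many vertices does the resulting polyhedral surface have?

A 14-gonal antiprism: V=28, E=56, F=30.
Attach a pentagonal pyramid (V=6, E=10, F=6) along a 3-gon: merge 3 vertices and 3 edges, delete both glued faces → V=31, E=63, F=34.
Check: V − E + F = 31 − 63 + 34 = 2.

31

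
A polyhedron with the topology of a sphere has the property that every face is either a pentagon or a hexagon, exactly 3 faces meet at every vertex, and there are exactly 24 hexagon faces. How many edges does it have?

102

Let x be the number of pentagons; then F = 24 + x.
Edge–face incidences: 2E = 6·24 + 5·x = 144 + 5x.
Every vertex has degree 3, so 3V = 2E.
Euler: V − E + F = 2 ⇒ (2E)/3 − E + (24 + x) = 2.
Multiply by 6: 2·(2E) − 3·(2E) + 6·(24 + x) = 12, i.e. 144 + 6x − (144 + 5x) = 12.
Collecting terms: x = 12.
Then 2E = 144 + 5·12 = 204, so E = 102, V = 2E/3 = 68, F = 24 + 12 = 36.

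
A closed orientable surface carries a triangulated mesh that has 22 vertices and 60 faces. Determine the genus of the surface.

5

Every face is a triangle, so 2E = 3·60 = 180, giving E = 90.
χ = V − E + F = 22 − 90 + 60 = -8.
For a closed orientable surface χ = 2 − 2g, so g = (2 − (-8))/2 = 5.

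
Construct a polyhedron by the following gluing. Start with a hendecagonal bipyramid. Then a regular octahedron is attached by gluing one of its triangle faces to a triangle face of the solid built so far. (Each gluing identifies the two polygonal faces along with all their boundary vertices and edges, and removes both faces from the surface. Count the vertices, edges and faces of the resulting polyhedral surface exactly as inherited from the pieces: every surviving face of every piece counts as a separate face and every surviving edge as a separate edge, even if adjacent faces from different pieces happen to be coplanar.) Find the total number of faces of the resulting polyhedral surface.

28

A hendecagonal bipyramid: V=13, E=33, F=22.
Attach a regular octahedron (V=6, E=12, F=8) along a 3-gon: merge 3 vertices and 3 edges, delete both glued faces → V=16, E=42, F=28.
Check: V − E + F = 16 − 42 + 28 = 2.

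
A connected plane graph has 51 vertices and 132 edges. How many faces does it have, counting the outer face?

Euler's formula for a connected plane graph: V − E + F = 2, so F = 2 − 51 + 132 = 83.

83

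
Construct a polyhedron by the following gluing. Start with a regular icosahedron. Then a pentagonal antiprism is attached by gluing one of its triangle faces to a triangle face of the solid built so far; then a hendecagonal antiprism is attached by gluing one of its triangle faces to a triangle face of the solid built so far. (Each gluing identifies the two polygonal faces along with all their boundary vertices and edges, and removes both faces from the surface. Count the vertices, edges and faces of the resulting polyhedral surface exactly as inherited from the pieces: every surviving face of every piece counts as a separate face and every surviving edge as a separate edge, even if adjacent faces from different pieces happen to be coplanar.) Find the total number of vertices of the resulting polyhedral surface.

38

A regular icosahedron: V=12, E=30, F=20.
Attach a pentagonal antiprism (V=10, E=20, F=12) along a 3-gon: merge 3 vertices and 3 edges, delete both glued faces → V=19, E=47, F=30.
Attach a hendecagonal antiprism (V=22, E=44, F=24) along a 3-gon: merge 3 vertices and 3 edges, delete both glued faces → V=38, E=88, F=52.
Check: V − E + F = 38 − 88 + 52 = 2.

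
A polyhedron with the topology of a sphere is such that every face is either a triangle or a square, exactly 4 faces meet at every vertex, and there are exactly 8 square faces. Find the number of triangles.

Let x be the number of triangles; then F = 8 + x.
Edge–face incidences: 2E = 4·8 + 3·x = 32 + 3x.
Every vertex has degree 4, so 4V = 2E.
Euler: V − E + F = 2 ⇒ (2E)/4 − E + (8 + x) = 2.
Multiply by 8: 2·(2E) − 4·(2E) + 8·(8 + x) = 16, i.e. 64 + 8x − 2·(32 + 3x) = 16.
Collecting terms: 2x = 16, so x = 8.
Then 2E = 32 + 3·8 = 56, so E = 28, V = 2E/4 = 14, F = 8 + 8 = 16.

8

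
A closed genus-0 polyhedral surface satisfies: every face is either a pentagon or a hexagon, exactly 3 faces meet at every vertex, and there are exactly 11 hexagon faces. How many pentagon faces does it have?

Let x be the number of pentagons; then F = 11 + x.
Edge–face incidences: 2E = 6·11 + 5·x = 66 + 5x.
Every vertex has degree 3, so 3V = 2E.
Euler: V − E + F = 2 ⇒ (2E)/3 − E + (11 + x) = 2.
Multiply by 6: 2·(2E) − 3·(2E) + 6·(11 + x) = 12, i.e. 66 + 6x − (66 + 5x) = 12.
Collecting terms: x = 12.
Then 2E = 66 + 5·12 = 126, so E = 63, V = 2E/3 = 42, F = 11 + 12 = 23.

12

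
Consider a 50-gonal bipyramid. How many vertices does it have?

52

A bipyramid over an n-gon has 2n triangular faces and n + 2 vertices: V = 50 + 2 = 52, E = 3·50 = 150, F = 2·50 = 100.
Check: V − E + F = 52 − 150 + 100 = 2.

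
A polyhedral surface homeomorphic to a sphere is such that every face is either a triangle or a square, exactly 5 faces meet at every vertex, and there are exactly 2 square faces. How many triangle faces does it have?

24

Let x be the number of triangles; then F = 2 + x.
Edge–face incidences: 2E = 4·2 + 3·x = 8 + 3x.
Every vertex has degree 5, so 5V = 2E.
Euler: V − E + F = 2 ⇒ (2E)/5 − E + (2 + x) = 2.
Multiply by 10: 2·(2E) − 5·(2E) + 10·(2 + x) = 20, i.e. 20 + 10x − 3·(8 + 3x) = 20.
Collecting terms: x − 4 = 20, so x = 24.
Then 2E = 8 + 3·24 = 80, so E = 40, V = 2E/5 = 16, F = 2 + 24 = 26.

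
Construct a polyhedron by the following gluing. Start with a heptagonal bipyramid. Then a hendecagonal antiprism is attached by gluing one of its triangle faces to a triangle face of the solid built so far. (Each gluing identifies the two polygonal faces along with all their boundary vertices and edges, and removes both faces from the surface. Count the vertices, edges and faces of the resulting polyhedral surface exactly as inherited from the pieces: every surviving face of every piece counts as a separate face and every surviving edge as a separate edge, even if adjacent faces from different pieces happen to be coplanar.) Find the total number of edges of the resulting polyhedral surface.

A heptagonal bipyramid: V=9, E=21, F=14.
Attach a hendecagonal antiprism (V=22, E=44, F=24) along a 3-gon: merge 3 vertices and 3 edges, delete both glued faces → V=28, E=62, F=36.
Check: V − E + F = 28 − 62 + 36 = 2.

62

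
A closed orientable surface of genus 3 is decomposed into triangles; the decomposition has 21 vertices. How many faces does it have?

χ = 2 − 2·3 = -4, and every face is a triangle so 3F = 2E.
V − E + F = -4 with E = 3F/2 gives 21 − (3/2 − 1)·F = -4, so F = 50 and E = 75.

50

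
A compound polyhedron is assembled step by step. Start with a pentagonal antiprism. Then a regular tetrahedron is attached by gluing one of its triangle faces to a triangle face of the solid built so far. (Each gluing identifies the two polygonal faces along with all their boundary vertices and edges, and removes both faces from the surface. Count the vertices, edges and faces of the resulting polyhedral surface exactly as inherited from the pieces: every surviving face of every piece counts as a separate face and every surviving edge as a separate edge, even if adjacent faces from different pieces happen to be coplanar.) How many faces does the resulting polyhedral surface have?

A pentagonal antiprism: V=10, E=20, F=12.
Attach a regular tetrahedron (V=4, E=6, F=4) along a 3-gon: merge 3 vertices and 3 edges, delete both glued faces → V=11, E=23, F=14.
Check: V − E + F = 11 − 23 + 14 = 2.

14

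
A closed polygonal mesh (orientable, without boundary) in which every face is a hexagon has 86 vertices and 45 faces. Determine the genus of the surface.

Every face is a hexagon, so 2E = 6·45 = 270, giving E = 135.
χ = V − E + F = 86 − 135 + 45 = -4.
For a closed orientable surface χ = 2 − 2g, so g = (2 − (-4))/2 = 3.

3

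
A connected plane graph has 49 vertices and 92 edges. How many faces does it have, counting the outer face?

Euler's formula for a connected plane graph: V − E + F = 2, so F = 2 − 49 + 92 = 45.

45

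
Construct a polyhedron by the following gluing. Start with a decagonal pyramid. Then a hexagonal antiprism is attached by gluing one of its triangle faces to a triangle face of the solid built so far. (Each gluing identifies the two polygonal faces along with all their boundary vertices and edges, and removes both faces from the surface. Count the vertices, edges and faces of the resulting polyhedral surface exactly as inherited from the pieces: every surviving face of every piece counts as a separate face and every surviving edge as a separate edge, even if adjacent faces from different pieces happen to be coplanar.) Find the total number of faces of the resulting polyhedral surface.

23

A decagonal pyramid: V=11, E=20, F=11.
Attach a hexagonal antiprism (V=12, E=24, F=14) along a 3-gon: merge 3 vertices and 3 edges, delete both glued faces → V=20, E=41, F=23.
Check: V − E + F = 20 − 41 + 23 = 2.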